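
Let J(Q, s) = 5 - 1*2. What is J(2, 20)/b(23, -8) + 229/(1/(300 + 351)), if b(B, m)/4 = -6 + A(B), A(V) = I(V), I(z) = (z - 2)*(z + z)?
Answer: 190821121/1280 ≈ 1.4908e+5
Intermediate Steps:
I(z) = 2*z*(-2 + z) (I(z) = (-2 + z)*(2*z) = 2*z*(-2 + z))
A(V) = 2*V*(-2 + V)
J(Q, s) = 3 (J(Q, s) = 5 - 2 = 3)
b(B, m) = -24 + 8*B*(-2 + B) (b(B, m) = 4*(-6 + 2*B*(-2 + B)) = -24 + 8*B*(-2 + B))
J(2, 20)/b(23, -8) + 229/(1/(300 + 351)) = 3/(-24 + 8*23*(-2 + 23)) + 229/(1/(300 + 351)) = 3/(-24 + 8*23*21) + 229/(1/651) = 3/(-24 + 3864) + 229/(1/651) = 3/3840 + 229*651 = 3*(1/3840) + 149079 = 1/1280 + 149079 = 190821121/1280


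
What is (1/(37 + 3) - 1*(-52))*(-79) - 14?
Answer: -164959/40 ≈ -4124.0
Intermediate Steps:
(1/(37 + 3) - 1*(-52))*(-79) - 14 = (1/40 + 52)*(-79) - 14 = (2081/40)*(-79) - 14 = -164399/40 - 14 = -164959/40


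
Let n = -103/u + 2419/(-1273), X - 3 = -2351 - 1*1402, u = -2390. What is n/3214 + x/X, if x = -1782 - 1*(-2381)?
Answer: -587850924067/3666936967500 ≈ -0.16031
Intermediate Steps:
X = -3750 (X = 3 + (-2351 - 1*1402) = 3 + (-2351 - 1402) = 3 - 3753 = -3750)
x = 599 (x = -1782 + 2381 = 599)
n = -5650291/3042470 (n = -103/(-2390) + 2419/(-1273) = -103*(-1/2390) + 2419*(-1/1273) = 103/2390 - 2419/1273 = -5650291/3042470 ≈ -1.8571)
n/3214 + x/X = -5650291/3042470/3214 + 599/(-3750) = -5650291/3042470*1/3214 + 599*(-1/3750) = -5650291/9778498580 - 599/3750 = -587850924067/3666936967500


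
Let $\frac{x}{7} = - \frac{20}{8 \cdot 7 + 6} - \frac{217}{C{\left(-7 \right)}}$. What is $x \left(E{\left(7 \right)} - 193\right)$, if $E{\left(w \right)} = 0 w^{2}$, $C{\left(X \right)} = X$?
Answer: $- \frac{1284801}{31} \approx -41445.0$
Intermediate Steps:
$E{\left(w \right)} = 0$
$x = \frac{6657}{31}$ ($x = 7 \left(- \frac{20}{8 \cdot 7 + 6} - \frac{217}{-7}\right) = 7 \left(- \frac{20}{56 + 6} - -31\right) = 7 \left(- \frac{20}{62} + 31\right) = 7 \left(\left(-20\right) \frac{1}{62} + 31\right) = 7 \left(- \frac{10}{31} + 31\right) = 7 \cdot \frac{951}{31} = \frac{6657}{31} \approx 214.74$)
$x \left(E{\left(7 \right)} - 193\right) = \frac{6657 \left(0 - 193\right)}{31} = \frac{6657}{31} \left(-193\right) = - \frac{1284801}{31}$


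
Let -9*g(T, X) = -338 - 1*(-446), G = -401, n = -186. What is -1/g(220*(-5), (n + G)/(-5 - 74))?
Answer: 1/12 ≈ 0.083333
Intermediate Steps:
g(T, X) = -12 (g(T, X) = -(-338 - 1*(-446))/9 = -(-338 + 446)/9 = -1/9*108 = -12)
-1/g(220*(-5), (n + G)/(-5 - 74)) = -1/(-12) = -1*(-1/12) = 1/12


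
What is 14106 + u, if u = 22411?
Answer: 36517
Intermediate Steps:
14106 + u = 14106 + 22411 = 36517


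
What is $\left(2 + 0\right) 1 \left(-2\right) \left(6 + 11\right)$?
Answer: $-68$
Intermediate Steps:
$\left(2 + 0\right) 1 \left(-2\right) \left(6 + 11\right) = 2 \cdot 1 \left(-2\right) 17 = 2 \left(-2\right) 17 = \left(-4\right) 17 = -68$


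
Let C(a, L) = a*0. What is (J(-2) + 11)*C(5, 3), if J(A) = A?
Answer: 0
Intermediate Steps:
C(a, L) = 0
(J(-2) + 11)*C(5, 3) = (-2 + 11)*0 = 9*0 = 0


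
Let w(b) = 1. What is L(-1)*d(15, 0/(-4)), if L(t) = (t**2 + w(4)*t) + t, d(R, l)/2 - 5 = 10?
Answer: -30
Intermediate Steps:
d(R, l) = 30 (d(R, l) = 10 + 2*10 = 10 + 20 = 30)
L(t) = t**2 + 2*t (L(t) = (t**2 + 1*t) + t = (t**2 + t) + t = (t + t**2) + t = t**2 + 2*t)
L(-1)*d(15, 0/(-4)) = -(2 - 1)*30 = -1*1*30 = -1*30 = -30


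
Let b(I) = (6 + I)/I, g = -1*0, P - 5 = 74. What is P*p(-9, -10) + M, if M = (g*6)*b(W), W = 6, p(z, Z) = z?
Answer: -711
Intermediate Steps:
P = 79 (P = 5 + 74 = 79)
g = 0
b(I) = (6 + I)/I
M = 0 (M = (0*6)*((6 + 6)/6) = 0*((⅙)*12) = 0*2 = 0)
P*p(-9, -10) + M = 79*(-9) + 0 = -711 + 0 = -711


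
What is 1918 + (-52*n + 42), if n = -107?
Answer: 7524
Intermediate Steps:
1918 + (-52*n + 42) = 1918 + (-52*(-107) + 42) = 1918 + (5564 + 42) = 1918 + 5606 = 7524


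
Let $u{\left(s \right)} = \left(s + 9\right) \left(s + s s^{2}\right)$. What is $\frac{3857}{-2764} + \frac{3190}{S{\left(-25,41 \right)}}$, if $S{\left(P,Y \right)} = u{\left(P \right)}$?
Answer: $- \frac{23924391}{17302640} \approx -1.3827$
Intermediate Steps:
$u{\left(s \right)} = \left(9 + s\right) \left(s + s^{3}\right)$
$S{\left(P,Y \right)} = P \left(9 + P + P^{3} + 9 P^{2}\right)$
$\frac{3857}{-2764} + \frac{3190}{S{\left(-25,41 \right)}} = \frac{3857}{-2764} + \frac{3190}{\left(-25\right) \left(9 - 25 + \left(-25\right)^{3} + 9 \left(-25\right)^{2}\right)} = 3857 \left(- \frac{1}{2764}\right) + \frac{3190}{\left(-25\right) \left(9 - 25 - 15625 + 9 \cdot 625\right)} = - \frac{3857}{2764} + \frac{3190}{\left(-25\right) \left(9 - 25 - 15625 + 5625\right)} = - \frac{3857}{2764} + \frac{3190}{\left(-25\right) \left(-10016\right)} = - \frac{3857}{2764} + \frac{3190}{250400} = - \frac{3857}{2764} + 3190 \cdot \frac{1}{250400} = - \frac{3857}{2764} + \frac{319}{25040} = - \frac{23924391}{17302640}$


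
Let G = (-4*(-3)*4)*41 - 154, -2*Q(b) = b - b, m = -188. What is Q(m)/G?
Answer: 0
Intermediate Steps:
Q(b) = 0 (Q(b) = -(b - b)/2 = -1/2*0 = 0)
G = 1814 (G = (12*4)*41 - 154 = 48*41 - 154 = 1968 - 154 = 1814)
Q(m)/G = 0/1814 = 0*(1/1814) = 0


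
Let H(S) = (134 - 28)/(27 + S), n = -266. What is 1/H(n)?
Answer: -239/106 ≈ -2.2547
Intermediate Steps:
H(S) = 106/(27 + S)
1/H(n) = 1/(106/(27 - 266)) = 1/(106/(-239)) = 1/(106*(-1/239)) = 1/(-106/239) = -239/106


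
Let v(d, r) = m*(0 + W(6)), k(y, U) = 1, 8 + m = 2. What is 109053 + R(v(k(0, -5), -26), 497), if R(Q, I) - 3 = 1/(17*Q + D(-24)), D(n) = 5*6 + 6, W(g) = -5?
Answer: 59544577/546 ≈ 1.0906e+5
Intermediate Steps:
m = -6 (m = -8 + 2 = -6)
D(n) = 36 (D(n) = 30 + 6 = 36)
v(d, r) = 30 (v(d, r) = -6*(0 - 5) = -6*(-5) = 30)
R(Q, I) = 3 + 1/(36 + 17*Q) (R(Q, I) = 3 + 1/(17*Q + 36) = 3 + 1/(36 + 17*Q))
109053 + R(v(k(0, -5), -26), 497) = 109053 + (109 + 51*30)/(36 + 17*30) = 109053 + (109 + 1530)/(36 + 510) = 109053 + 1639/546 = 59544577/546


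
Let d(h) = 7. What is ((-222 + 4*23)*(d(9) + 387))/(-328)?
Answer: 12805/82 ≈ 156.16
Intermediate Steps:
((-222 + 4*23)*(d(9) + 387))/(-328) = ((-222 + 4*23)*(7 + 387))/(-328) = ((-222 + 92)*394)*(-1/328) = -130*394*(-1/328) = -51220*(-1/328) = 12805/82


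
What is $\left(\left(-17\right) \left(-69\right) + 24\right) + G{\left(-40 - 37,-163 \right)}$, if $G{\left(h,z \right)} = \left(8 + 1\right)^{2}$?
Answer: $1278$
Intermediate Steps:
$G{\left(h,z \right)} = 81$ ($G{\left(h,z \right)} = 9^{2} = 81$)
$\left(\left(-17\right) \left(-69\right) + 24\right) + G{\left(-40 - 37,-163 \right)} = \left(\left(-17\right) \left(-69\right) + 24\right) + 81 = \left(1173 + 24\right) + 81 = 1197 + 81 = 1278$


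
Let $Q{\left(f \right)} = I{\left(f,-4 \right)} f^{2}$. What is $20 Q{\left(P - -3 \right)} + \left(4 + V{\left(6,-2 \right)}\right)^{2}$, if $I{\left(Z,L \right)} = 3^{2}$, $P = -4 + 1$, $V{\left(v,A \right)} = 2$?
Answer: $36$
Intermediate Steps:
$P = -3$
$I{\left(Z,L \right)} = 9$
$Q{\left(f \right)} = 9 f^{2}$
$20 Q{\left(P - -3 \right)} + \left(4 + V{\left(6,-2 \right)}\right)^{2} = 20 \cdot 9 \left(-3 - -3\right)^{2} + \left(4 + 2\right)^{2} = 20 \cdot 9 \left(-3 + 3\right)^{2} + 6^{2} = 20 \cdot 9 \cdot 0^{2} + 36 = 20 \cdot 9 \cdot 0 + 36 = 20 \cdot 0 + 36 = 0 + 36 = 36$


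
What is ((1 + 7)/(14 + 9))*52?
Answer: 416/23 ≈ 18.087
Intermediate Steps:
((1 + 7)/(14 + 9))*52 = (8/23)*52 = 416/23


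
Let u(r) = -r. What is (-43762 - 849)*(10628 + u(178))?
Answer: -466184950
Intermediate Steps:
(-43762 - 849)*(10628 + u(178)) = (-43762 - 849)*(10628 - 1*178) = -44611*(10628 - 178) = -44611*10450 = -466184950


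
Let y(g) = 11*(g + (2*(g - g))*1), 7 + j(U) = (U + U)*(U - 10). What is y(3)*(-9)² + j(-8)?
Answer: 2954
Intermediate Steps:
j(U) = -7 + 2*U*(-10 + U) (j(U) = -7 + (U + U)*(U - 10) = -7 + (2*U)*(-10 + U) = -7 + 2*U*(-10 + U))
y(g) = 11*g (y(g) = 11*(g + (2*0)*1) = 11*(g + 0*1) = 11*(g + 0) = 11*g)
y(3)*(-9)² + j(-8) = (11*3)*(-9)² + (-7 - 20*(-8) + 2*(-8)²) = 33*81 + (-7 + 160 + 2*64) = 2673 + (-7 + 160 + 128) = 2673 + 281 = 2954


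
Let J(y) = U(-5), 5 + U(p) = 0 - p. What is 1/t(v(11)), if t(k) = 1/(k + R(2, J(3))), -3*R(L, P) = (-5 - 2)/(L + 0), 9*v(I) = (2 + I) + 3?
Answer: 53/18 ≈ 2.9444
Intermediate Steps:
v(I) = 5/9 + I/9 (v(I) = ((2 + I) + 3)/9 = (5 + I)/9 = 5/9 + I/9)
U(p) = -5 - p (U(p) = -5 + (0 - p) = -5 - p)
J(y) = 0 (J(y) = -5 - 1*(-5) = -5 + 5 = 0)
R(L, P) = 7/(3*L) (R(L, P) = -(-5 - 2)/(3*(L + 0)) = -(-7)/(3*L) = 7/(3*L))
t(k) = 1/(7/6 + k) (t(k) = 1/(k + (7/3)/2) = 1/(k + (7/3)*(1/2)) = 1/(k + 7/6) = 1/(7/6 + k))
1/t(v(11)) = 1/(6/(7 + 6*(5/9 + (1/9)*11))) = 1/(6/(7 + 6*(5/9 + 11/9))) = 1/(6/(7 + 6*(16/9))) = 1/(6/(7 + 32/3)) = 1/(6/(53/3)) = 1/(6*(3/53)) = 1/(18/53) = 53/18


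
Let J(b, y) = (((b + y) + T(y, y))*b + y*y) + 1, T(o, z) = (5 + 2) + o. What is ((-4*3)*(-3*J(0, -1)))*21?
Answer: 1512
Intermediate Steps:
T(o, z) = 7 + o
J(b, y) = 1 + y**2 + b*(7 + b + 2*y) (J(b, y) = (((b + y) + (7 + y))*b + y*y) + 1 = ((7 + b + 2*y)*b + y**2) + 1 = (b*(7 + b + 2*y) + y**2) + 1 = (y**2 + b*(7 + b + 2*y)) + 1 = 1 + y**2 + b*(7 + b + 2*y))
((-4*3)*(-3*J(0, -1)))*21 = ((-4*3)*(-3*(1 + 0**2 + (-1)**2 + 0*(-1) + 0*(7 - 1))))*21 = -(-36)*(1 + 0 + 1 + 0 + 0*6)*21 = -(-36)*(1 + 0 + 1 + 0 + 0)*21 = -(-36)*2*21 = -12*(-6)*21 = 72*21 = 1512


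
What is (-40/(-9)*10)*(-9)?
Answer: -400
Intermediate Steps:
(-40/(-9)*10)*(-9) = (-40*(-⅑)*10)*(-9) = ((40/9)*10)*(-9) = (400/9)*(-9) = -400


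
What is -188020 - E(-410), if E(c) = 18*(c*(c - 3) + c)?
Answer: -3228580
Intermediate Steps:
E(c) = 18*c + 18*c*(-3 + c) (E(c) = 18*(c*(-3 + c) + c) = 18*(c + c*(-3 + c)) = 18*c + 18*c*(-3 + c))
-188020 - E(-410) = -188020 - 18*(-410)*(-2 - 410) = -188020 - 18*(-410)*(-412) = -188020 - 1*3040560 = -188020 - 3040560 = -3228580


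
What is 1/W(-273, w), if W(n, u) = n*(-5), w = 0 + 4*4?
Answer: 1/1365 ≈ 0.00073260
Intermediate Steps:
w = 16 (w = 0 + 16 = 16)
W(n, u) = -5*n
1/W(-273, w) = 1/(-5*(-273)) = 1/1365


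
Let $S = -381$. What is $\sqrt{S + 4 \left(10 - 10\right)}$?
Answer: $i \sqrt{381} \approx 19.519 i$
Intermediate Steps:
$\sqrt{S + 4 \left(10 - 10\right)} = \sqrt{-381 + 4 \left(10 - 10\right)} = \sqrt{-381 + 4 \cdot 0} = \sqrt{-381 + 0} = \sqrt{-381} = i \sqrt{381}$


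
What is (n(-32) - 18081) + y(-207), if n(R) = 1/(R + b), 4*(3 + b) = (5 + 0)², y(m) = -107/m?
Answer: -18713336/1035 ≈ -18081.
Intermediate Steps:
b = 13/4 (b = -3 + (5 + 0)²/4 = -3 + (¼)*5² = -3 + (¼)*25 = -3 + 25/4 = 13/4 ≈ 3.2500)
n(R) = 1/(13/4 + R) (n(R) = 1/(R + 13/4) = 1/(13/4 + R))
(n(-32) - 18081) + y(-207) = (4/(13 + 4*(-32)) - 18081) - 107/(-207) = (4/(13 - 128) - 18081) - 107*(-1/207) = (4/(-115) - 18081) + 107/207 = (4*(-1/115) - 18081) + 107/207 = (-4/115 - 18081) + 107/207 = -2079319/115 + 107/207 = -18713336/1035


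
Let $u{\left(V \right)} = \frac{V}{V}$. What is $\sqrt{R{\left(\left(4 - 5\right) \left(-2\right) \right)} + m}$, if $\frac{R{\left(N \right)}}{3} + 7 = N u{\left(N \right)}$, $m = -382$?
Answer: $i \sqrt{397} \approx 19.925 i$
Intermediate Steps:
$u{\left(V \right)} = 1$
$R{\left(N \right)} = -21 + 3 N$ ($R{\left(N \right)} = -21 + 3 N 1 = -21 + 3 N$)
$\sqrt{R{\left(\left(4 - 5\right) \left(-2\right) \right)} + m} = \sqrt{\left(-21 + 3 \left(4 - 5\right) \left(-2\right)\right) - 382} = \sqrt{\left(-21 + 3 \left(\left(-1\right) \left(-2\right)\right)\right) - 382} = \sqrt{\left(-21 + 3 \cdot 2\right) - 382} = \sqrt{\left(-21 + 6\right) - 382} = \sqrt{-15 - 382} = \sqrt{-397} = i \sqrt{397}$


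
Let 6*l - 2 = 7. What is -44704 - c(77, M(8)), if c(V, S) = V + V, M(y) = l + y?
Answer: -44858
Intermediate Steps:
l = 3/2 (l = ⅓ + (⅙)*7 = ⅓ + 7/6 = 3/2 ≈ 1.5000)
M(y) = 3/2 + y
c(V, S) = 2*V
-44704 - c(77, M(8)) = -44704 - 2*77 = -44704 - 1*154 = -44704 - 154 = -44858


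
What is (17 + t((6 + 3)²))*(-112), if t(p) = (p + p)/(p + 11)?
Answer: -48328/23 ≈ -2101.2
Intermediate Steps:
t(p) = 2*p/(11 + p) (t(p) = (2*p)/(11 + p) = 2*p/(11 + p))
(17 + t((6 + 3)²))*(-112) = (17 + 2*(6 + 3)²/(11 + (6 + 3)²))*(-112) = (17 + 2*9²/(11 + 9²))*(-112) = (17 + 2*81/(11 + 81))*(-112) = (17 + 2*81/92)*(-112) = (17 + 2*81*(1/92))*(-112) = (17 + 81/46)*(-112) = (863/46)*(-112) = -48328/23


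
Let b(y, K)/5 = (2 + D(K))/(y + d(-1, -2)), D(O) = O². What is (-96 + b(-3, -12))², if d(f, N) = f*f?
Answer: 212521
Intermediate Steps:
d(f, N) = f²
b(y, K) = 5*(2 + K²)/(1 + y) (b(y, K) = 5*((2 + K²)/(y + (-1)²)) = 5*((2 + K²)/(y + 1)) = 5*((2 + K²)/(1 + y)) = 5*(2 + K²)/(1 + y))
(-96 + b(-3, -12))² = (-96 + 5*(2 + (-12)²)/(1 - 3))² = (-96 + 5*(2 + 144)/(-2))² = (-96 + 5*(-½)*146)² = (-96 - 365)² = (-461)² = 212521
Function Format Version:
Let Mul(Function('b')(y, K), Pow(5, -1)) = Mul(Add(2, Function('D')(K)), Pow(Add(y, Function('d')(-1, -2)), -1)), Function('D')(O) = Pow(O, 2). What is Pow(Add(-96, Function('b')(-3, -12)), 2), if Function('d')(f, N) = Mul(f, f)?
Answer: 212521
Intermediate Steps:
Function('d')(f, N) = Pow(f, 2)
Function('b')(y, K) = Mul(5, Pow(Add(1, y), -1), Add(2, Pow(K, 2))) (Function('b')(y, K) = Mul(5, Mul(Add(2, Pow(K, 2)), Pow(Add(y, Pow(-1, 2)), -1))) = Mul(5, Mul(Add(2, Pow(K, 2)), Pow(Add(y, 1), -1))) = Mul(5, Mul(Add(2, Pow(K, 2)), Pow(Add(1, y), -1))) = Mul(5, Mul(Pow(Add(1, y), -1), Add(2, Pow(K, 2)))) = Mul(5, Pow(Add(1, y), -1), Add(2, Pow(K, 2))))
Pow(Add(-96, Function('b')(-3, -12)), 2) = Pow(Add(-96, Mul(5, Pow(Add(1, -3), -1), Add(2, Pow(-12, 2)))), 2) = Pow(Add(-96, Mul(5, Pow(-2, -1), Add(2, 144))), 2) = Pow(Add(-96, Mul(5, Rational(-1, 2), 146)), 2) = Pow(Add(-96, -365), 2) = Pow(-461, 2) = 212521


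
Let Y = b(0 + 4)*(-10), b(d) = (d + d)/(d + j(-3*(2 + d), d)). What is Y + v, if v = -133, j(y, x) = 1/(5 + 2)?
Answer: -4417/29 ≈ -152.31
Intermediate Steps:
j(y, x) = ⅐ (j(y, x) = 1/7 = ⅐)
b(d) = 2*d/(⅐ + d) (b(d) = (d + d)/(d + ⅐) = (2*d)/(⅐ + d) = 2*d/(⅐ + d))
Y = -560/29 (Y = (14*(0 + 4)/(1 + 7*(0 + 4)))*(-10) = (14*4/(1 + 7*4))*(-10) = (14*4/(1 + 28))*(-10) = (14*4/29)*(-10) = (14*4*(1/29))*(-10) = (56/29)*(-10) = -560/29 ≈ -19.310)
Y + v = -560/29 - 133 = -4417/29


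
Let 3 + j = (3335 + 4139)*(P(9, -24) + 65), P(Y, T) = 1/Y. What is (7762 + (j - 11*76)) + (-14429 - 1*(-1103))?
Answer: 4322137/9 ≈ 4.8024e+5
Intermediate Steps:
j = 4379737/9 (j = -3 + (3335 + 4139)*(1/9 + 65) = -3 + 7474*(⅑ + 65) = -3 + 7474*(586/9) = -3 + 4379764/9 = 4379737/9 ≈ 4.8664e+5)
(7762 + (j - 11*76)) + (-14429 - 1*(-1103)) = (7762 + (4379737/9 - 11*76)) + (-14429 - 1*(-1103)) = (7762 + (4379737/9 - 1*836)) + (-14429 + 1103) = (7762 + (4379737/9 - 836)) - 13326 = (7762 + 4372213/9) - 13326 = 4442071/9 - 13326 = 4322137/9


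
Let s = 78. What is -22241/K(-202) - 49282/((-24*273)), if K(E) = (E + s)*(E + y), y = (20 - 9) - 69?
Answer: 13876237/2031120 ≈ 6.8318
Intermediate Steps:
y = -58 (y = 11 - 69 = -58)
K(E) = (-58 + E)*(78 + E) (K(E) = (E + 78)*(E - 58) = (78 + E)*(-58 + E) = (-58 + E)*(78 + E))
-22241/K(-202) - 49282/((-24*273)) = -22241/(-4524 + (-202)² + 20*(-202)) - 49282/((-24*273)) = -22241/(-4524 + 40804 - 4040) - 49282/(-6552) = -22241/32240 - 49282*(-1/6552) = -22241*1/32240 + 24641/3276 = -22241/32240 + 24641/3276 = 13876237/2031120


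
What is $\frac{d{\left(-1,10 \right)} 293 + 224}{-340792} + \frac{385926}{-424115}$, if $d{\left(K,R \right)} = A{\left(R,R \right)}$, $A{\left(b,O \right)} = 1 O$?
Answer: $- \frac{66429076051}{72267499540} \approx -0.91921$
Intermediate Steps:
$A{\left(b,O \right)} = O$
$d{\left(K,R \right)} = R$
$\frac{d{\left(-1,10 \right)} 293 + 224}{-340792} + \frac{385926}{-424115} = \frac{10 \cdot 293 + 224}{-340792} + \frac{385926}{-424115} = \left(2930 + 224\right) \left(- \frac{1}{340792}\right) + 385926 \left(- \frac{1}{424115}\right) = 3154 \left(- \frac{1}{340792}\right) - \frac{385926}{424115} = - \frac{1577}{170396} - \frac{385926}{424115} = - \frac{66429076051}{72267499540}$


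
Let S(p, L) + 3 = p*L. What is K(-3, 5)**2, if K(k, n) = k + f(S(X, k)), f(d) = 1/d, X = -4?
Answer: 676/81 ≈ 8.3457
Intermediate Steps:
S(p, L) = -3 + L*p (S(p, L) = -3 + p*L = -3 + L*p)
K(k, n) = k + 1/(-3 - 4*k) (K(k, n) = k + 1/(-3 + k*(-4)) = k + 1/(-3 - 4*k))
K(-3, 5)**2 = ((-1 + 3*(-3) + 4*(-3)**2)/(3 + 4*(-3)))**2 = ((-1 - 9 + 4*9)/(3 - 12))**2 = ((-1 - 9 + 36)/(-9))**2 = (-1/9*26)**2 = (-26/9)**2 = 676/81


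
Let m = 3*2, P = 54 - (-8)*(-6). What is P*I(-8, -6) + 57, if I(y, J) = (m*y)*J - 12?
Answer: 1713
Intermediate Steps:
P = 6 (P = 54 - 1*48 = 54 - 48 = 6)
m = 6
I(y, J) = -12 + 6*J*y (I(y, J) = (6*y)*J - 12 = 6*J*y - 12 = -12 + 6*J*y)
P*I(-8, -6) + 57 = 6*(-12 + 6*(-6)*(-8)) + 57 = 6*(-12 + 288) + 57 = 6*276 + 57 = 1656 + 57 = 1713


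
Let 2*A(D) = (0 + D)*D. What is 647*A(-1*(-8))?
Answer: 20704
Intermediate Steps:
A(D) = D²/2 (A(D) = ((0 + D)*D)/2 = (D*D)/2 = D²/2)
647*A(-1*(-8)) = 647*((-1*(-8))²/2) = 647*((½)*8²) = 647*((½)*64) = 647*32 = 20704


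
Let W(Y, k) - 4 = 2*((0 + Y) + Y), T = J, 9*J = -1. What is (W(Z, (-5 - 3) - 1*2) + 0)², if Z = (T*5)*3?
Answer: 64/9 ≈ 7.1111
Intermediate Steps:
J = -⅑ (J = (⅑)*(-1) = -⅑ ≈ -0.11111)
T = -⅑ ≈ -0.11111
Z = -5/3 (Z = -⅑*5*3 = -5/9*3 = -5/3 ≈ -1.6667)
W(Y, k) = 4 + 4*Y (W(Y, k) = 4 + 2*((0 + Y) + Y) = 4 + 2*(Y + Y) = 4 + 2*(2*Y) = 4 + 4*Y)
(W(Z, (-5 - 3) - 1*2) + 0)² = ((4 + 4*(-5/3)) + 0)² = ((4 - 20/3) + 0)² = (-8/3 + 0)² = (-8/3)² = 64/9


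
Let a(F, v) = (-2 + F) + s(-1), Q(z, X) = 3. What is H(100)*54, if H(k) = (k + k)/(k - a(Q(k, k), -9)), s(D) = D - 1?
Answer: 10800/101 ≈ 106.93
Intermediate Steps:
s(D) = -1 + D
a(F, v) = -4 + F (a(F, v) = (-2 + F) + (-1 - 1) = (-2 + F) - 2 = -4 + F)
H(k) = 2*k/(1 + k) (H(k) = (k + k)/(k - (-4 + 3)) = (2*k)/(k - 1*(-1)) = (2*k)/(k + 1) = (2*k)/(1 + k) = 2*k/(1 + k))
H(100)*54 = (2*100/(1 + 100))*54 = (2*100/101)*54 = (2*100*(1/101))*54 = (200/101)*54 = 10800/101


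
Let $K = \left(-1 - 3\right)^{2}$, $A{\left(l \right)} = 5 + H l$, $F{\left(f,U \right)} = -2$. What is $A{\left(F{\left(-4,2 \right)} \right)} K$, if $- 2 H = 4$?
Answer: $144$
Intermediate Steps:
$H = -2$ ($H = \left(- \frac{1}{2}\right) 4 = -2$)
$A{\left(l \right)} = 5 - 2 l$
$K = 16$ ($K = \left(-4\right)^{2} = 16$)
$A{\left(F{\left(-4,2 \right)} \right)} K = \left(5 - -4\right) 16 = \left(5 + 4\right) 16 = 9 \cdot 16 = 144$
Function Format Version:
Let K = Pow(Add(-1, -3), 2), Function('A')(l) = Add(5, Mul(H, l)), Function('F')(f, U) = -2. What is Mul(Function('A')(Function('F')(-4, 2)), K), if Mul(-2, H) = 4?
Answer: 144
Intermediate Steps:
H = -2 (H = Mul(Rational(-1, 2), 4) = -2)
Function('A')(l) = Add(5, Mul(-2, l))
K = 16 (K = Pow(-4, 2) = 16)
Mul(Function('A')(Function('F')(-4, 2)), K) = Mul(Add(5, Mul(-2, -2)), 16) = Mul(Add(5, 4), 16) = Mul(9, 16) = 144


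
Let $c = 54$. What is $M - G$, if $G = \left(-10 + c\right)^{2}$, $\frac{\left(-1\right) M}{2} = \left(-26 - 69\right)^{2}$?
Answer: $-19986$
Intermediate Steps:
$M = -18050$ ($M = - 2 \left(-26 - 69\right)^{2} = - 2 \left(-95\right)^{2} = \left(-2\right) 9025 = -18050$)
$G = 1936$ ($G = \left(-10 + 54\right)^{2} = 44^{2} = 1936$)
$M - G = -18050 - 1936 = -19986$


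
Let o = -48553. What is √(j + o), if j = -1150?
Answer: I*√49703 ≈ 222.94*I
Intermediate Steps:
√(j + o) = √(-1150 - 48553) = √(-49703) = I*√49703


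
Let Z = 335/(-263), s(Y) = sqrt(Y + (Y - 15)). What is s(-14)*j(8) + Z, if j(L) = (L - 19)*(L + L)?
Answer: -335/263 - 176*I*sqrt(43) ≈ -1.2738 - 1154.1*I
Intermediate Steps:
s(Y) = sqrt(-15 + 2*Y) (s(Y) = sqrt(Y + (-15 + Y)) = sqrt(-15 + 2*Y))
Z = -335/263 (Z = 335*(-1/263) = -335/263 ≈ -1.2738)
j(L) = 2*L*(-19 + L) (j(L) = (-19 + L)*(2*L) = 2*L*(-19 + L))
s(-14)*j(8) + Z = sqrt(-15 + 2*(-14))*(2*8*(-19 + 8)) - 335/263 = sqrt(-15 - 28)*(2*8*(-11)) - 335/263 = sqrt(-43)*(-176) - 335/263 = (I*sqrt(43))*(-176) - 335/263 = -176*I*sqrt(43) - 335/263 = -335/263 - 176*I*sqrt(43)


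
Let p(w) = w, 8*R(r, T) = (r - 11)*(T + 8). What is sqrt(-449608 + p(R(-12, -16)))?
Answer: I*sqrt(449585) ≈ 670.51*I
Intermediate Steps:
R(r, T) = (-11 + r)*(8 + T)/8 (R(r, T) = ((r - 11)*(T + 8))/8 = ((-11 + r)*(8 + T))/8 = (-11 + r)*(8 + T)/8)
sqrt(-449608 + p(R(-12, -16))) = sqrt(-449608 + (-11 - 12 - 11/8*(-16) + (1/8)*(-16)*(-12))) = sqrt(-449608 + (-11 - 12 + 22 + 24)) = sqrt(-449608 + 23) = sqrt(-449585) = I*sqrt(449585)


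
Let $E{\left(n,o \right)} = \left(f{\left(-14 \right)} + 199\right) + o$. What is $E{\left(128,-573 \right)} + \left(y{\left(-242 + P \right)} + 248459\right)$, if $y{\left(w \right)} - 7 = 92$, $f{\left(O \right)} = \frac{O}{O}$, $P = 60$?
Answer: $248185$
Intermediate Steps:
$f{\left(O \right)} = 1$
$E{\left(n,o \right)} = 200 + o$ ($E{\left(n,o \right)} = \left(1 + 199\right) + o = 200 + o$)
$y{\left(w \right)} = 99$ ($y{\left(w \right)} = 7 + 92 = 99$)
$E{\left(128,-573 \right)} + \left(y{\left(-242 + P \right)} + 248459\right) = \left(200 - 573\right) + \left(99 + 248459\right) = -373 + 248558 = 248185$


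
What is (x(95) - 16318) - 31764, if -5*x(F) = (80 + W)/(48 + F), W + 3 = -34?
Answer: -34378673/715 ≈ -48082.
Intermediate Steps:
W = -37 (W = -3 - 34 = -37)
x(F) = -43/(5*(48 + F)) (x(F) = -(80 - 37)/(5*(48 + F)) = -43/(5*(48 + F)))
(x(95) - 16318) - 31764 = (-43/(240 + 5*95) - 16318) - 31764 = (-43/(240 + 475) - 16318) - 31764 = (-43/715 - 16318) - 31764 = -11667413/715 - 31764 = -34378673/715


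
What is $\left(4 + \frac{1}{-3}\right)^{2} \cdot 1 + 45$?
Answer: $\frac{526}{9} \approx 58.444$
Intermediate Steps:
$\left(4 + \frac{1}{-3}\right)^{2} \cdot 1 + 45 = \left(4 - \frac{1}{3}\right)^{2} \cdot 1 + 45 = \left(\frac{11}{3}\right)^{2} \cdot 1 + 45 = \frac{121}{9} \cdot 1 + 45 = \frac{121}{9} + 45 = \frac{526}{9}$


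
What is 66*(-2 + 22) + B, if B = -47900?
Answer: -46580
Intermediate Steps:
66*(-2 + 22) + B = 66*(-2 + 22) - 47900 = 66*20 - 47900 = 1320 - 47900 = -46580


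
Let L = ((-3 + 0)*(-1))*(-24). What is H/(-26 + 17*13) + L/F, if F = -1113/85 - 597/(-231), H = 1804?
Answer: 107990872/6706635 ≈ 16.102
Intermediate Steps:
F = -68786/6545 (F = -1113*1/85 - 597*(-1/231) = -1113/85 + 199/77 = -68786/6545 ≈ -10.510)
L = -72 (L = -3*(-1)*(-24) = 3*(-24) = -72)
H/(-26 + 17*13) + L/F = 1804/(-26 + 17*13) - 72/(-68786/6545) = 1804/(-26 + 221) - 72*(-6545/68786) = 1804/195 + 235620/34393 = 107990872/6706635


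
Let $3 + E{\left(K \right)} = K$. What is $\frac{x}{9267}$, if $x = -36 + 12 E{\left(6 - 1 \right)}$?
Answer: $- \frac{4}{3089} \approx -0.0012949$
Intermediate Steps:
$E{\left(K \right)} = -3 + K$
$x = -12$ ($x = -36 + 12 \left(-3 + \left(6 - 1\right)\right) = -36 + 12 \left(-3 + 5\right) = -36 + 12 \cdot 2 = -36 + 24 = -12$)
$\frac{x}{9267} = - \frac{12}{9267} = \left(-12\right) \frac{1}{9267} = - \frac{4}{3089}$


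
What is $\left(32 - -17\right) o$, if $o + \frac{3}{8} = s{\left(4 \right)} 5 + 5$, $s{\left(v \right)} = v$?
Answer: $\frac{9653}{8} \approx 1206.6$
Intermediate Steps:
$o = \frac{197}{8}$ ($o = - \frac{3}{8} + \left(4 \cdot 5 + 5\right) = - \frac{3}{8} + \left(20 + 5\right) = - \frac{3}{8} + 25 = \frac{197}{8} \approx 24.625$)
$\left(32 - -17\right) o = \left(32 - -17\right) \frac{197}{8} = \left(32 + 17\right) \frac{197}{8} = 49 \cdot \frac{197}{8} = \frac{9653}{8}$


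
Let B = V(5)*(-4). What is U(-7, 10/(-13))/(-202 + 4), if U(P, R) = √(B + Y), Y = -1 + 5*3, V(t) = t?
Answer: -I*√6/198 ≈ -0.012371*I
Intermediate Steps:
Y = 14 (Y = -1 + 15 = 14)
B = -20 (B = 5*(-4) = -20)
U(P, R) = I*√6 (U(P, R) = √(-20 + 14) = √(-6) = I*√6)
U(-7, 10/(-13))/(-202 + 4) = (I*√6)/(-202 + 4) = (I*√6)/(-198) = -I*√6/198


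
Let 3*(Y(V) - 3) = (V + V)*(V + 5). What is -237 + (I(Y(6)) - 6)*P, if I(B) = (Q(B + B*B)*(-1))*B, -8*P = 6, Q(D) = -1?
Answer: -1071/4 ≈ -267.75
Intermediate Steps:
Y(V) = 3 + 2*V*(5 + V)/3 (Y(V) = 3 + ((V + V)*(V + 5))/3 = 3 + ((2*V)*(5 + V))/3 = 3 + (2*V*(5 + V))/3 = 3 + 2*V*(5 + V)/3)
P = -¾ (P = -⅛*6 = -¾ ≈ -0.75000)
I(B) = B (I(B) = (-1*(-1))*B = 1*B = B)
-237 + (I(Y(6)) - 6)*P = -237 + ((3 + (⅔)*6² + (10/3)*6) - 6)*(-¾) = -237 + ((3 + (⅔)*36 + 20) - 6)*(-¾) = -237 + ((3 + 24 + 20) - 6)*(-¾) = -237 + (47 - 6)*(-¾) = -237 + 41*(-¾) = -237 - 123/4 = -1071/4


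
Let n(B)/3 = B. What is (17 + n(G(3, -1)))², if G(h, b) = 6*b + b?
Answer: 16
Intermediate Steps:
G(h, b) = 7*b
n(B) = 3*B
(17 + n(G(3, -1)))² = (17 + 3*(7*(-1)))² = (17 + 3*(-7))² = (17 - 21)² = (-4)² = 16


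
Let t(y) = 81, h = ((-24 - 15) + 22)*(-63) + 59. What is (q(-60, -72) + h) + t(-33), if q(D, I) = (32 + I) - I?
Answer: 1243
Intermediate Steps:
q(D, I) = 32
h = 1130 (h = (-39 + 22)*(-63) + 59 = -17*(-63) + 59 = 1071 + 59 = 1130)
(q(-60, -72) + h) + t(-33) = (32 + 1130) + 81 = 1162 + 81 = 1243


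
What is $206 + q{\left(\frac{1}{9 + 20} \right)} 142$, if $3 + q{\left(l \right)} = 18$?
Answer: $2336$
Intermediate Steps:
$q{\left(l \right)} = 15$ ($q{\left(l \right)} = -3 + 18 = 15$)
$206 + q{\left(\frac{1}{9 + 20} \right)} 142 = 206 + 15 \cdot 142 = 206 + 2130 = 2336$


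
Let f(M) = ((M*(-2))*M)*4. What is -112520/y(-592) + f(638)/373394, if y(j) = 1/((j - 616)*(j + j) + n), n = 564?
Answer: -30057781385252016/186697 ≈ -1.6100e+11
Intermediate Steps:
f(M) = -8*M**2 (f(M) = ((-2*M)*M)*4 = -2*M**2*4 = -8*M**2)
y(j) = 1/(564 + 2*j*(-616 + j)) (y(j) = 1/((j - 616)*(j + j) + 564) = 1/((-616 + j)*(2*j) + 564) = 1/(2*j*(-616 + j) + 564) = 1/(564 + 2*j*(-616 + j)))
-112520/y(-592) + f(638)/373394 = -112520/(1/(2*(282 + (-592)**2 - 616*(-592)))) - 8*638**2/373394 = -112520/(1/(2*(282 + 350464 + 364672))) - 8*407044*(1/373394) = -112520/((1/2)/715418) - 3256352*1/373394 = -112520/((1/2)*(1/715418)) - 1628176/186697 = -112520/1/1430836 - 1628176/186697 = -112520*1430836 - 1628176/186697 = -160997666720 - 1628176/186697 = -30057781385252016/186697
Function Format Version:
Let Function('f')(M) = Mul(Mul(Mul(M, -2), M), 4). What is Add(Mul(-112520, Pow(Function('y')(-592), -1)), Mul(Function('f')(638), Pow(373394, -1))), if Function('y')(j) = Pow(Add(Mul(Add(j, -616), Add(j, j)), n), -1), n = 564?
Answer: Rational(-30057781385252016, 186697) ≈ -1.6100e+11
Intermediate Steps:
Function('f')(M) = Mul(-8, Pow(M, 2)) (Function('f')(M) = Mul(Mul(Mul(-2, M), M), 4) = Mul(Mul(-2, Pow(M, 2)), 4) = Mul(-8, Pow(M, 2)))
Function('y')(j) = Pow(Add(564, Mul(2, j, Add(-616, j))), -1) (Function('y')(j) = Pow(Add(Mul(Add(j, -616), Add(j, j)), 564), -1) = Pow(Add(Mul(Add(-616, j), Mul(2, j)), 564), -1) = Pow(Add(Mul(2, j, Add(-616, j)), 564), -1) = Pow(Add(564, Mul(2, j, Add(-616, j))), -1))
Add(Mul(-112520, Pow(Function('y')(-592), -1)), Mul(Function('f')(638), Pow(373394, -1))) = Add(Mul(-112520, Pow(Mul(Rational(1, 2), Pow(Add(282, Pow(-592, 2), Mul(-616, -592)), -1)), -1)), Mul(Mul(-8, Pow(638, 2)), Pow(373394, -1))) = Add(Mul(-112520, Pow(Mul(Rational(1, 2), Pow(Add(282, 350464, 364672), -1)), -1)), Mul(Mul(-8, 407044), Rational(1, 373394))) = Add(Mul(-112520, Pow(Mul(Rational(1, 2), Pow(715418, -1)), -1)), Mul(-3256352, Rational(1, 373394))) = Add(Mul(-112520, Pow(Mul(Rational(1, 2), Rational(1, 715418)), -1)), Rational(-1628176, 186697)) = Add(Mul(-112520, Pow(Rational(1, 1430836), -1)), Rational(-1628176, 186697)) = Add(Mul(-112520, 1430836), Rational(-1628176, 186697)) = Add(-160997666720, Rational(-1628176, 186697)) = Rational(-30057781385252016, 186697)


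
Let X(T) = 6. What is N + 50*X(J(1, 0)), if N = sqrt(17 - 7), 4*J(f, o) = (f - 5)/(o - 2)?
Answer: 300 + sqrt(10) ≈ 303.16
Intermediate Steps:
J(f, o) = (-5 + f)/(4*(-2 + o)) (J(f, o) = ((f - 5)/(o - 2))/4 = ((-5 + f)/(-2 + o))/4 = (-5 + f)/(4*(-2 + o)))
N = sqrt(10) ≈ 3.1623
N + 50*X(J(1, 0)) = sqrt(10) + 50*6 = sqrt(10) + 300 = 300 + sqrt(10)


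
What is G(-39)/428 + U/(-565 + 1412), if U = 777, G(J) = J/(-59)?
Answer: 2807691/3055492 ≈ 0.91890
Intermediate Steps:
G(J) = -J/59 (G(J) = J*(-1/59) = -J/59)
G(-39)/428 + U/(-565 + 1412) = -1/59*(-39)/428 + 777/(-565 + 1412) = (39/59)*(1/428) + 777/847 = 39/25252 + 777*(1/847) = 39/25252 + 111/121 = 2807691/3055492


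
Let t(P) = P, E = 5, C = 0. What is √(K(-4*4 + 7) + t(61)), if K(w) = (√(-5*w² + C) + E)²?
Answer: √(-319 + 90*I*√5) ≈ 5.3933 + 18.657*I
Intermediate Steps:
K(w) = (5 + √5*√(-w²))² (K(w) = (√(-5*w² + 0) + 5)² = (√(-5*w²) + 5)² = (√5*√(-w²) + 5)² = (5 + √5*√(-w²))²)
√(K(-4*4 + 7) + t(61)) = √((5 + √5*√(-(-4*4 + 7)²))² + 61) = √((5 + √5*√(-(-16 + 7)²))² + 61) = √((5 + √5*√(-1*(-9)²))² + 61) = √((5 + √5*√(-1*81))² + 61) = √((5 + √5*√(-81))² + 61) = √((5 + √5*(9*I))² + 61) = √((5 + 9*I*√5)² + 61) = √(61 + (5 + 9*I*√5)²)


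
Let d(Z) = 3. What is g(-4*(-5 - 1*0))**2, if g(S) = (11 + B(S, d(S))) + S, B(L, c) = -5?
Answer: 676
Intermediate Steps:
g(S) = 6 + S (g(S) = (11 - 5) + S = 6 + S)
g(-4*(-5 - 1*0))**2 = (6 - 4*(-5 - 1*0))**2 = (6 - 4*(-5 + 0))**2 = (6 - 4*(-5))**2 = (6 + 20)**2 = 26**2 = 676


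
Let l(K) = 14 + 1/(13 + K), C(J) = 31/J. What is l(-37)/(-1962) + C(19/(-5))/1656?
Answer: -247765/20577456 ≈ -0.012041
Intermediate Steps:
l(-37)/(-1962) + C(19/(-5))/1656 = ((183 + 14*(-37))/(13 - 37))/(-1962) + (31/((19/(-5))))/1656 = ((183 - 518)/(-24))*(-1/1962) + (31/((19*(-1/5))))*(1/1656) = -1/24*(-335)*(-1/1962) + (31/(-19/5))*(1/1656) = (335/24)*(-1/1962) + (31*(-5/19))*(1/1656) = -335/47088 - 155/19*1/1656 = -335/47088 - 155/31464 = -247765/20577456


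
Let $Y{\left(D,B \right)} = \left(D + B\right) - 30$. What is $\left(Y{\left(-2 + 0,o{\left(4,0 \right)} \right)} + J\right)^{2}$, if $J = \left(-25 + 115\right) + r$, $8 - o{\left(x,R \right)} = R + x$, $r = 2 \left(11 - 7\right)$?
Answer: $4900$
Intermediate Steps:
$r = 8$ ($r = 2 \cdot 4 = 8$)
$o{\left(x,R \right)} = 8 - R - x$ ($o{\left(x,R \right)} = 8 - \left(R + x\right) = 8 - R - x$)
$Y{\left(D,B \right)} = -30 + B + D$ ($Y{\left(D,B \right)} = \left(B + D\right) - 30 = -30 + B + D$)
$J = 98$ ($J = \left(-25 + 115\right) + 8 = 90 + 8 = 98$)
$\left(Y{\left(-2 + 0,o{\left(4,0 \right)} \right)} + J\right)^{2} = \left(\left(-30 - -4 + \left(-2 + 0\right)\right) + 98\right)^{2} = \left(\left(-30 + \left(8 + 0 - 4\right) - 2\right) + 98\right)^{2} = \left(\left(-30 + 4 - 2\right) + 98\right)^{2} = \left(-28 + 98\right)^{2} = 70^{2} = 4900$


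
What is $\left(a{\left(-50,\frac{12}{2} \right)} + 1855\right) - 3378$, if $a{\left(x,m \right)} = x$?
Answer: $-1573$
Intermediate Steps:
$\left(a{\left(-50,\frac{12}{2} \right)} + 1855\right) - 3378 = \left(-50 + 1855\right) - 3378 = 1805 - 3378 = -1573$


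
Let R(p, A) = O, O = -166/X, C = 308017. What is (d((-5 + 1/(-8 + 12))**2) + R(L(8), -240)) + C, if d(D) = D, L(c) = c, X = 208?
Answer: 64072063/208 ≈ 3.0804e+5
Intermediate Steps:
O = -83/104 (O = -166/208 = -166*1/208 = -83/104 ≈ -0.79808)
R(p, A) = -83/104
(d((-5 + 1/(-8 + 12))**2) + R(L(8), -240)) + C = ((-5 + 1/(-8 + 12))**2 - 83/104) + 308017 = ((-5 + 1/4)**2 - 83/104) + 308017 = ((-19/4)**2 - 83/104) + 308017 = (361/16 - 83/104) + 308017 = 4527/208 + 308017 = 64072063/208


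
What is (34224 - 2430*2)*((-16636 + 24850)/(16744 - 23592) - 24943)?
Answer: -626987021199/856 ≈ -7.3246e+8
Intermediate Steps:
(34224 - 2430*2)*((-16636 + 24850)/(16744 - 23592) - 24943) = (34224 - 4860)*(8214/(-6848) - 24943) = 29364*(8214*(-1/6848) - 24943) = 29364*(-4107/3424 - 24943) = 29364*(-85408939/3424) = -626987021199/856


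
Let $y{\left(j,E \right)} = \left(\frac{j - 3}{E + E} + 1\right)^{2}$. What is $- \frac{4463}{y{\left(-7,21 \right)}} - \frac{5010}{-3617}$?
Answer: $- \frac{7117635351}{925952} \approx -7686.8$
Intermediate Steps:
$y{\left(j,E \right)} = \left(1 + \frac{-3 + j}{2 E}\right)^{2}$ ($y{\left(j,E \right)} = \left(\frac{-3 + j}{2 E} + 1\right)^{2} = \left(1 + \frac{-3 + j}{2 E}\right)^{2}$)
$- \frac{4463}{y{\left(-7,21 \right)}} - \frac{5010}{-3617} = - \frac{4463}{\frac{1}{4} \cdot \frac{1}{441} \left(-3 - 7 + 2 \cdot 21\right)^{2}} - \frac{5010}{-3617} = - \frac{4463}{\frac{1}{4} \cdot \frac{1}{441} \left(-3 - 7 + 42\right)^{2}} - - \frac{5010}{3617} = - \frac{4463}{\frac{1}{4} \cdot \frac{1}{441} \cdot 32^{2}} + \frac{5010}{3617} = - \frac{4463}{\frac{1}{4} \cdot \frac{1}{441} \cdot 1024} + \frac{5010}{3617} = - \frac{4463}{\frac{256}{441}} + \frac{5010}{3617} = \left(-4463\right) \frac{441}{256} + \frac{5010}{3617} = - \frac{1968183}{256} + \frac{5010}{3617} = - \frac{7117635351}{925952}$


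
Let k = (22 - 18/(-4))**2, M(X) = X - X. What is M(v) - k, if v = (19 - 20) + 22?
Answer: -2809/4 ≈ -702.25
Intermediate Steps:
v = 21 (v = -1 + 22 = 21)
M(X) = 0
k = 2809/4 (k = (22 - 18*(-1/4))**2 = (22 + 9/2)**2 = (53/2)**2 = 2809/4 ≈ 702.25)
M(v) - k = 0 - 1*2809/4 = 0 - 2809/4 = -2809/4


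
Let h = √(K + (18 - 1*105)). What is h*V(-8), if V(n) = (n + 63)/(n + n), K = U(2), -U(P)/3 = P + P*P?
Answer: -55*I*√105/16 ≈ -35.224*I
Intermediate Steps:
U(P) = -3*P - 3*P² (U(P) = -3*(P + P*P) = -3*(P + P²) = -3*P - 3*P²)
K = -18 (K = -3*2*(1 + 2) = -3*2*3 = -18)
V(n) = (63 + n)/(2*n) (V(n) = (63 + n)/((2*n)) = (63 + n)*(1/(2*n)) = (63 + n)/(2*n))
h = I*√105 (h = √(-18 + (18 - 1*105)) = √(-18 + (18 - 105)) = √(-18 - 87) = √(-105) = I*√105 ≈ 10.247*I)
h*V(-8) = (I*√105)*((½)*(63 - 8)/(-8)) = (I*√105)*((½)*(-⅛)*55) = (I*√105)*(-55/16) = -55*I*√105/16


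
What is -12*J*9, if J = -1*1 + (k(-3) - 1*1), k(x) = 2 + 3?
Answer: -324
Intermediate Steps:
k(x) = 5
J = 3 (J = -1*1 + (5 - 1*1) = -1 + (5 - 1) = -1 + 4 = 3)
-12*J*9 = -12*3*9 = -36*9 = -324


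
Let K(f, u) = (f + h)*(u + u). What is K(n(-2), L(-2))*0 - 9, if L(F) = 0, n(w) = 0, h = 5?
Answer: -9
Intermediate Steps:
K(f, u) = 2*u*(5 + f) (K(f, u) = (f + 5)*(u + u) = (5 + f)*(2*u) = 2*u*(5 + f))
K(n(-2), L(-2))*0 - 9 = (2*0*(5 + 0))*0 - 9 = (2*0*5)*0 - 9 = 0*0 - 9 = 0 - 9 = -9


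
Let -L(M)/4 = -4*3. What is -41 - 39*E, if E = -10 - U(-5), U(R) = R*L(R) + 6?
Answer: -8777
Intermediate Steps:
L(M) = 48 (L(M) = -(-16)*3 = -4*(-12) = 48)
U(R) = 6 + 48*R (U(R) = R*48 + 6 = 48*R + 6 = 6 + 48*R)
E = 224 (E = -10 - (6 + 48*(-5)) = -10 - (6 - 240) = -10 - 1*(-234) = -10 + 234 = 224)
-41 - 39*E = -41 - 39*224 = -41 - 8736 = -8777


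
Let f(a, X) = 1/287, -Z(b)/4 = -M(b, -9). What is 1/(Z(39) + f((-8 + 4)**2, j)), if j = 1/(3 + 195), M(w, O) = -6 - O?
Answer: 287/3445 ≈ 0.083309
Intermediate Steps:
Z(b) = 12 (Z(b) = -(-4)*(-6 - 1*(-9)) = -(-4)*(-6 + 9) = -(-4)*3 = -4*(-3) = 12)
j = 1/198 ≈ 0.0050505
f(a, X) = 1/287
1/(Z(39) + f((-8 + 4)**2, j)) = 1/(12 + 1/287) = 1/(3445/287) = 287/3445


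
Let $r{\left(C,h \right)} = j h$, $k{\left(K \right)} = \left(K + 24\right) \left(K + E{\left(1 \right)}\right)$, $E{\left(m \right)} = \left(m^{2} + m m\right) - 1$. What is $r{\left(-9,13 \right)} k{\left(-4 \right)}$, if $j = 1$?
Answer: $-780$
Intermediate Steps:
$E{\left(m \right)} = -1 + 2 m^{2}$ ($E{\left(m \right)} = \left(m^{2} + m^{2}\right) - 1 = 2 m^{2} - 1 = -1 + 2 m^{2}$)
$k{\left(K \right)} = \left(1 + K\right) \left(24 + K\right)$ ($k{\left(K \right)} = \left(K + 24\right) \left(K - \left(1 - 2 \cdot 1^{2}\right)\right) = \left(24 + K\right) \left(K + \left(-1 + 2 \cdot 1\right)\right) = \left(24 + K\right) \left(K + \left(-1 + 2\right)\right) = \left(24 + K\right) \left(K + 1\right) = \left(24 + K\right) \left(1 + K\right) = \left(1 + K\right) \left(24 + K\right)$)
$r{\left(C,h \right)} = h$ ($r{\left(C,h \right)} = 1 h = h$)
$r{\left(-9,13 \right)} k{\left(-4 \right)} = 13 \left(24 + \left(-4\right)^{2} + 25 \left(-4\right)\right) = 13 \left(24 + 16 - 100\right) = 13 \left(-60\right) = -780$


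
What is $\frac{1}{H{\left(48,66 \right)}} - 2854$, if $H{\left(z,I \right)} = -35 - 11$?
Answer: $- \frac{131285}{46} \approx -2854.0$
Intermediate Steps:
$H{\left(z,I \right)} = -46$ ($H{\left(z,I \right)} = -35 - 11 = -46$)
$\frac{1}{H{\left(48,66 \right)}} - 2854 = \frac{1}{-46} - 2854 = - \frac{1}{46} - 2854 = - \frac{131285}{46}$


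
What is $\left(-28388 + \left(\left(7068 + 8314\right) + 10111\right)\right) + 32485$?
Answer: $29590$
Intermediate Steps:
$\left(-28388 + \left(\left(7068 + 8314\right) + 10111\right)\right) + 32485 = \left(-28388 + \left(15382 + 10111\right)\right) + 32485 = \left(-28388 + 25493\right) + 32485 = -2895 + 32485 = 29590$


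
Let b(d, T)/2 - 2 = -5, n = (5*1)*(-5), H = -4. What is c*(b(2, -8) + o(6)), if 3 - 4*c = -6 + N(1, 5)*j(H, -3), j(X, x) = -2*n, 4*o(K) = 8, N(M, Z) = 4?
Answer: 191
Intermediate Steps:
o(K) = 2 (o(K) = (1/4)*8 = 2)
n = -25 (n = 5*(-5) = -25)
b(d, T) = -6 (b(d, T) = 4 + 2*(-5) = 4 - 10 = -6)
j(X, x) = 50 (j(X, x) = -2*(-25) = 50)
c = -191/4 (c = 3/4 - (-6 + 4*50)/4 = 3/4 - (-6 + 200)/4 = 3/4 - 1/4*194 = 3/4 - 97/2 = -191/4 ≈ -47.750)
c*(b(2, -8) + o(6)) = -191*(-6 + 2)/4 = -191/4*(-4) = 191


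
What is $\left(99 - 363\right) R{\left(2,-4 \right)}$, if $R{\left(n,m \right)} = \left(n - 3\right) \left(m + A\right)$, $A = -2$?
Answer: $-1584$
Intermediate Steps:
$R{\left(n,m \right)} = \left(-3 + n\right) \left(-2 + m\right)$ ($R{\left(n,m \right)} = \left(n - 3\right) \left(m - 2\right) = \left(-3 + n\right) \left(-2 + m\right)$)
$\left(99 - 363\right) R{\left(2,-4 \right)} = \left(99 - 363\right) \left(6 - -12 - 4 - 8\right) = - 264 \left(6 + 12 - 4 - 8\right) = \left(-264\right) 6 = -1584$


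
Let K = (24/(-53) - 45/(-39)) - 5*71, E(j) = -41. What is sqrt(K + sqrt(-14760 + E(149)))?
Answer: sqrt(-168193168 + 9019699*I*sqrt(41))/689 ≈ 3.1864 + 19.091*I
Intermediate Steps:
K = -244112/689 (K = (24*(-1/53) - 45*(-1/39)) - 355 = (-24/53 + 15/13) - 355 = 483/689 - 355 = -244112/689 ≈ -354.30)
sqrt(K + sqrt(-14760 + E(149))) = sqrt(-244112/689 + sqrt(-14760 - 41)) = sqrt(-244112/689 + sqrt(-14801)) = sqrt(-244112/689 + 19*I*sqrt(41))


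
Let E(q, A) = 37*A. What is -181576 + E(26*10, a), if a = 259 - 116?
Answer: -176285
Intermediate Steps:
a = 143
-181576 + E(26*10, a) = -181576 + 37*143 = -181576 + 5291 = -176285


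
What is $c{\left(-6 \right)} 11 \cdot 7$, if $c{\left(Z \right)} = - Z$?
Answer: $462$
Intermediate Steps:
$c{\left(-6 \right)} 11 \cdot 7 = \left(-1\right) \left(-6\right) 11 \cdot 7 = 6 \cdot 11 \cdot 7 = 66 \cdot 7 = 462$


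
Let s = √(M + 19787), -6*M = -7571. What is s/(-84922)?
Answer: -17*√2622/509532 ≈ -0.0017084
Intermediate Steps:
M = 7571/6 (M = -⅙*(-7571) = 7571/6 ≈ 1261.8)
s = 17*√2622/6 (s = √(7571/6 + 19787) = √(126293/6) = 17*√2622/6 ≈ 145.08)
s/(-84922) = (17*√2622/6)/(-84922) = (17*√2622/6)*(-1/84922) = -17*√2622/509532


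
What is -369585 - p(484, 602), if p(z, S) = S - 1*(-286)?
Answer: -370473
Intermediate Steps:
p(z, S) = 286 + S (p(z, S) = S + 286 = 286 + S)
-369585 - p(484, 602) = -369585 - (286 + 602) = -369585 - 1*888 = -369585 - 888 = -370473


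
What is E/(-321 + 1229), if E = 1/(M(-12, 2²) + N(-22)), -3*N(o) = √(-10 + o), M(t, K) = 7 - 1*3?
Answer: 9/39952 + 3*I*√2/39952 ≈ 0.00022527 + 0.00010619*I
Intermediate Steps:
M(t, K) = 4 (M(t, K) = 7 - 3 = 4)
N(o) = -√(-10 + o)/3
E = 1/(4 - 4*I*√2/3) (E = 1/(4 - √(-10 - 22)/3) = 1/(4 - 4*I*√2/3) ≈ 0.20455 + 0.096424*I)
E/(-321 + 1229) = (9/44 + 3*I*√2/44)/(-321 + 1229) = (9/44 + 3*I*√2/44)/908 = (9/44 + 3*I*√2/44)*(1/908) = 9/39952 + 3*I*√2/39952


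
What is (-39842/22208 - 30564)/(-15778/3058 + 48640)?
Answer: -518946540233/825723098784 ≈ -0.62848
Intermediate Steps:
(-39842/22208 - 30564)/(-15778/3058 + 48640) = (-39842*1/22208 - 30564)/(-15778*1/3058 + 48640) = (-19921/11104 - 30564)/(-7889/1529 + 48640) = -339402577/(11104*74362671/1529) = -339402577/11104*1529/74362671 = -518946540233/825723098784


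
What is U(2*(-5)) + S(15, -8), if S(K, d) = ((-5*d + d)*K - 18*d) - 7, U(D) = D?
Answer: 607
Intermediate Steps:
S(K, d) = -7 - 18*d - 4*K*d (S(K, d) = ((-4*d)*K - 18*d) - 7 = (-4*K*d - 18*d) - 7 = (-18*d - 4*K*d) - 7 = -7 - 18*d - 4*K*d)
U(2*(-5)) + S(15, -8) = 2*(-5) + (-7 - 18*(-8) - 4*15*(-8)) = -10 + (-7 + 144 + 480) = -10 + 617 = 607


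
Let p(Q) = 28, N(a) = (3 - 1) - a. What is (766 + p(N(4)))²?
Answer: 630436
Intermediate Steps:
N(a) = 2 - a
(766 + p(N(4)))² = (766 + 28)² = 794² = 630436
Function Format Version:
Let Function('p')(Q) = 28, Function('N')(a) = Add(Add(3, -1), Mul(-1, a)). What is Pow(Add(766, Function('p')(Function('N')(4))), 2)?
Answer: 630436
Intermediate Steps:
Function('N')(a) = Add(2, Mul(-1, a))
Pow(Add(766, Function('p')(Function('N')(4))), 2) = Pow(Add(766, 28), 2) = Pow(794, 2) = 630436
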